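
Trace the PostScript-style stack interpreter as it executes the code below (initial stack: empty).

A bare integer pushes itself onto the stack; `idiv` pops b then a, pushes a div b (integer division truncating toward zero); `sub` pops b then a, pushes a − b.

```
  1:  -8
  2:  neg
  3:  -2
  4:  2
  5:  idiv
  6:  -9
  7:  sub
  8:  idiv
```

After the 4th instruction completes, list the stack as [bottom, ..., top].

[8, -2, 2]

-8  : [-8]
neg : [8]
-2  : [8, -2]
2   : [8, -2, 2]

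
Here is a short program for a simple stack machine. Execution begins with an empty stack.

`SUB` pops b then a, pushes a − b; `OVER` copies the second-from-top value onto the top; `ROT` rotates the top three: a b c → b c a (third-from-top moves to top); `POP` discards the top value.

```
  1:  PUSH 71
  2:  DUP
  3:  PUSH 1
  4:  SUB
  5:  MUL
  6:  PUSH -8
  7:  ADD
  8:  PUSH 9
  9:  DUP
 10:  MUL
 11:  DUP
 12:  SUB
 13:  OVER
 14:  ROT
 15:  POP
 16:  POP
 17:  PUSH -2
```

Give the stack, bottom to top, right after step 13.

[4962, 0, 4962]

PUSH 71 : 71
DUP     : 71 71
PUSH 1  : 71 71 1
SUB     : 71 70
MUL     : 4970
PUSH -8 : 4970 -8
ADD     : 4962
PUSH 9  : 4962 9
DUP     : 4962 9 9
MUL     : 4962 81
DUP     : 4962 81 81
SUB     : 4962 0
OVER    : 4962 0 4962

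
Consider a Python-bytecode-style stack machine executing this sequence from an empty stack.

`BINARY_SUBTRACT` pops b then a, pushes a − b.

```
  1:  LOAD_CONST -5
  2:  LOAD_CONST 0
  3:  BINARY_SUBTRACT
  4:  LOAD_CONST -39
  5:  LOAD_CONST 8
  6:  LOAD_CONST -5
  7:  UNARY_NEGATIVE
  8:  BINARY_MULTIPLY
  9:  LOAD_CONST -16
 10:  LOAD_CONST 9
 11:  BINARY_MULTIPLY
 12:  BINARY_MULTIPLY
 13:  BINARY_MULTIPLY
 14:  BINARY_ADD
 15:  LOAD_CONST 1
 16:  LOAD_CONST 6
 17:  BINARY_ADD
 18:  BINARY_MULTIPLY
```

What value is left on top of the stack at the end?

LOAD_CONST -5   -> -5
LOAD_CONST 0    -> -5 0
BINARY_SUBTRACT -> -5
LOAD_CONST -39  -> -5 -39
LOAD_CONST 8    -> -5 -39 8
LOAD_CONST -5   -> -5 -39 8 -5
UNARY_NEGATIVE  -> -5 -39 8 5
BINARY_MULTIPLY -> -5 -39 40
LOAD_CONST -16  -> -5 -39 40 -16
LOAD_CONST 9    -> -5 -39 40 -16 9
BINARY_MULTIPLY -> -5 -39 40 -144
BINARY_MULTIPLY -> -5 -39 -5760
BINARY_MULTIPLY -> -5 224640
BINARY_ADD      -> 224635
LOAD_CONST 1    -> 224635 1
LOAD_CONST 6    -> 224635 1 6
BINARY_ADD      -> 224635 7
BINARY_MULTIPLY -> 1572445

1572445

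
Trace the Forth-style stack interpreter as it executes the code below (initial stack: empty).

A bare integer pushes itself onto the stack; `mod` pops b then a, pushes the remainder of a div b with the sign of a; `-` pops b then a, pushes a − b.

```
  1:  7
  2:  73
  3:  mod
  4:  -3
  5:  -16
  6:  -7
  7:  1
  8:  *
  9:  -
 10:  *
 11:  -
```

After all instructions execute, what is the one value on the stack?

7   : 7
73  : 7 73
mod : 7
-3  : 7 -3
-16 : 7 -3 -16
-7  : 7 -3 -16 -7
1   : 7 -3 -16 -7 1
*   : 7 -3 -16 -7
-   : 7 -3 -9
*   : 7 27
-   : -20

-20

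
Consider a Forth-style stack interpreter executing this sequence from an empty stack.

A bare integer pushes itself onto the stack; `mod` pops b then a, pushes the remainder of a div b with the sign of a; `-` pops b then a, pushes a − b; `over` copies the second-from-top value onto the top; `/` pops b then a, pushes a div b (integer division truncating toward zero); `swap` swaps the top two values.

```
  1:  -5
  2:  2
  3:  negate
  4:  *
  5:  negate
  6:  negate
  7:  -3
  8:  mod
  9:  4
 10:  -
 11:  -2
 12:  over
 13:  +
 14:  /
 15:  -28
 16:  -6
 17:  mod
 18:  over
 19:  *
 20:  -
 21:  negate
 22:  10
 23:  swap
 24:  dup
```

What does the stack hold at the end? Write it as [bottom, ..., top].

-5     : [-5]
2      : [-5, 2]
negate : [-5, -2]
*      : [10]
negate : [-10]
negate : [10]
-3     : [10, -3]
mod    : [1]
4      : [1, 4]
-      : [-3]
-2     : [-3, -2]
over   : [-3, -2, -3]
+      : [-3, -5]
/      : [0]
-28    : [0, -28]
-6     : [0, -28, -6]
mod    : [0, -4]
over   : [0, -4, 0]
*      : [0, 0]
-      : [0]
negate : [0]
10     : [0, 10]
swap   : [10, 0]
dup    : [10, 0, 0]

[10, 0, 0]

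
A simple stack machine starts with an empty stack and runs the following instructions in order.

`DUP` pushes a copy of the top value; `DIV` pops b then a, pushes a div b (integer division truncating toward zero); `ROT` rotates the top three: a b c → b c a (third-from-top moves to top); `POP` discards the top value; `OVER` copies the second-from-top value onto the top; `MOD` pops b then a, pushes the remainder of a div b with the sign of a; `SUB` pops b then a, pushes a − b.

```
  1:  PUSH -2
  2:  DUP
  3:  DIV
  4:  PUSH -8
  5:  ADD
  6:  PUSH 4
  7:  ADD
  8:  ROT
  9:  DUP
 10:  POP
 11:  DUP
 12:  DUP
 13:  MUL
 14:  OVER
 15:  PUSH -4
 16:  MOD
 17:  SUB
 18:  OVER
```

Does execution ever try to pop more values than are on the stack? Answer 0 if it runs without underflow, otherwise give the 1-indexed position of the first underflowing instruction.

8

PUSH -2 → [-2]
DUP     → [-2, -2]
DIV     → [1]
PUSH -8 → [1, -8]
ADD     → [-7]
PUSH 4  → [-7, 4]
ADD     → [-3]
ROT  — needs 3 operands, stack has 1 → underflow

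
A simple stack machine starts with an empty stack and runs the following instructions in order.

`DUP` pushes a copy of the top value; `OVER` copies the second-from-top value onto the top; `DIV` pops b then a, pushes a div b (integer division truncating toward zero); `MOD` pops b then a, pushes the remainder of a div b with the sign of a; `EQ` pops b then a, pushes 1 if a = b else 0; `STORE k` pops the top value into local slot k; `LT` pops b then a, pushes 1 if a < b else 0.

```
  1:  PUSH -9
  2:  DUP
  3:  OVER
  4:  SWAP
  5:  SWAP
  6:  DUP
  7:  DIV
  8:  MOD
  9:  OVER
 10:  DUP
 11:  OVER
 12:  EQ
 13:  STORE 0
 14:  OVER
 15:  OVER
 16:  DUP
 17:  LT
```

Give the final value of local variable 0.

1

PUSH -9 → -9
DUP     → -9 -9
OVER    → -9 -9 -9
SWAP    → -9 -9 -9
SWAP    → -9 -9 -9
DUP     → -9 -9 -9 -9
DIV     → -9 -9 1
MOD     → -9 0
OVER    → -9 0 -9
DUP     → -9 0 -9 -9
OVER    → -9 0 -9 -9 -9
EQ      → -9 0 -9 1
STORE 0 → -9 0 -9
OVER    → -9 0 -9 0
OVER    → -9 0 -9 0 -9
DUP     → -9 0 -9 0 -9 -9
LT      → -9 0 -9 0 0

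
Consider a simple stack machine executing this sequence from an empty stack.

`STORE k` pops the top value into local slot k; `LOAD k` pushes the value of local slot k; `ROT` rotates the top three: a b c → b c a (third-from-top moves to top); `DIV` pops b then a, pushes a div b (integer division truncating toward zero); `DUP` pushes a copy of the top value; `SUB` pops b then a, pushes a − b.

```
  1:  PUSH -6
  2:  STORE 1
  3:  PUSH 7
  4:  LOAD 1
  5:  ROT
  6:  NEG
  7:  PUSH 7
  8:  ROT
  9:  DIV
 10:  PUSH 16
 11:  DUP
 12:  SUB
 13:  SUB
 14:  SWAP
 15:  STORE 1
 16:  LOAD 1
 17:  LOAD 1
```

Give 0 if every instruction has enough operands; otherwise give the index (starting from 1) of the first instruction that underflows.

PUSH -6 : [-6]
STORE 1 : []
PUSH 7  : [7]
LOAD 1  : [7, -6]
ROT  — needs 3 operands, stack has 2 → underflow

5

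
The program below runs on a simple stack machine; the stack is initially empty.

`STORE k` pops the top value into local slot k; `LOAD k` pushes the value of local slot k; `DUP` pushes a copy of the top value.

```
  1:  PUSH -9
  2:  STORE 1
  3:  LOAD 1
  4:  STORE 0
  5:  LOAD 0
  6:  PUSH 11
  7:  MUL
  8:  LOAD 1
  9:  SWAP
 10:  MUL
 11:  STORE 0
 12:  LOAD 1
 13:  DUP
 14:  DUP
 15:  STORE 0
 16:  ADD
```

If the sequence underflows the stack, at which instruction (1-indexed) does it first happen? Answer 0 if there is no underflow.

PUSH -9 -> -9
STORE 1 -> (empty)
LOAD 1  -> -9
STORE 0 -> (empty)
LOAD 0  -> -9
PUSH 11 -> -9 11
MUL     -> -99
LOAD 1  -> -99 -9
SWAP    -> -9 -99
MUL     -> 891
STORE 0 -> (empty)
LOAD 1  -> -9
DUP     -> -9 -9
DUP     -> -9 -9 -9
STORE 0 -> -9 -9
ADD     -> -18

0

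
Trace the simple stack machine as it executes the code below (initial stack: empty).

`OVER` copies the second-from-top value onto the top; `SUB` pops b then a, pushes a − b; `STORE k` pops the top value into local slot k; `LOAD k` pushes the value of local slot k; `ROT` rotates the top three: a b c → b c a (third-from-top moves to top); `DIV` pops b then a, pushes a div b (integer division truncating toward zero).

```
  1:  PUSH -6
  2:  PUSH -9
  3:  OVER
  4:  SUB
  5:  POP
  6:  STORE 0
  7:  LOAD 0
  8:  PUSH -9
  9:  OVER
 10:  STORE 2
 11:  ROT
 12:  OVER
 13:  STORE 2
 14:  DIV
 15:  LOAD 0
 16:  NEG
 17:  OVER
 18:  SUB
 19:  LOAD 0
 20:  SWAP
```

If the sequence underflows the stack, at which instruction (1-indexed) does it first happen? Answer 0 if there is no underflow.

11

PUSH -6  [-6]
PUSH -9  [-6, -9]
OVER     [-6, -9, -6]
SUB      [-6, -3]
POP      [-6]
STORE 0  []
LOAD 0   [-6]
PUSH -9  [-6, -9]
OVER     [-6, -9, -6]
STORE 2  [-6, -9]
ROT  — needs 3 operands, stack has 2 → underflow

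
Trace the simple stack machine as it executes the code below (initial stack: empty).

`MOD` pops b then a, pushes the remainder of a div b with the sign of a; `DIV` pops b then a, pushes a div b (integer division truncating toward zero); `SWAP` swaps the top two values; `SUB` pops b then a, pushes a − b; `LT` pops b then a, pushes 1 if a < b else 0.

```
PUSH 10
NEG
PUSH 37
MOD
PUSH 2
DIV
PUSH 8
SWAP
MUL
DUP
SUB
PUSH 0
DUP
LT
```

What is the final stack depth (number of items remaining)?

PUSH 10 → [10]
NEG     → [-10]
PUSH 37 → [-10, 37]
MOD     → [-10]
PUSH 2  → [-10, 2]
DIV     → [-5]
PUSH 8  → [-5, 8]
SWAP    → [8, -5]
MUL     → [-40]
DUP     → [-40, -40]
SUB     → [0]
PUSH 0  → [0, 0]
DUP     → [0, 0, 0]
LT      → [0, 0]

2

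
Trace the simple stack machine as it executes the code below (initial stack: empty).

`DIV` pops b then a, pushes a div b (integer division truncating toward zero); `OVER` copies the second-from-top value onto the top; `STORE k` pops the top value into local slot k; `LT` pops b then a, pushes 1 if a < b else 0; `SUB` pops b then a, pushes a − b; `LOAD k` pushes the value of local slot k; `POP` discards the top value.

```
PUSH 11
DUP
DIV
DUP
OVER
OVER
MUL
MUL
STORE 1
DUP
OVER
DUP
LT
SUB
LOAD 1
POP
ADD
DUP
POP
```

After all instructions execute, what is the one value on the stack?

PUSH 11 : 11
DUP     : 11 11
DIV     : 1
DUP     : 1 1
OVER    : 1 1 1
OVER    : 1 1 1 1
MUL     : 1 1 1
MUL     : 1 1
STORE 1 : 1
DUP     : 1 1
OVER    : 1 1 1
DUP     : 1 1 1 1
LT      : 1 1 0
SUB     : 1 1
LOAD 1  : 1 1 1
POP     : 1 1
ADD     : 2
DUP     : 2 2
POP     : 2

2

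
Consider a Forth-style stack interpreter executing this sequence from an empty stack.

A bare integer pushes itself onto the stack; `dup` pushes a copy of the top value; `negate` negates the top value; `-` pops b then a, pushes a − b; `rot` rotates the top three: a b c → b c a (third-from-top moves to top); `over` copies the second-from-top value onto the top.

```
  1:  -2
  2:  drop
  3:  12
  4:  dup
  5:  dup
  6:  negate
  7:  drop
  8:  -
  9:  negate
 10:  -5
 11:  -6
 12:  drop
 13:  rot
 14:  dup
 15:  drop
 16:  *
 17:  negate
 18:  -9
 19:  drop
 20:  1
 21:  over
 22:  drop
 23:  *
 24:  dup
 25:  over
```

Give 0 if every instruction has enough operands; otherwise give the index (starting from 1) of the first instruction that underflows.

13

-2     -> -2
drop   -> (empty)
12     -> 12
dup    -> 12 12
dup    -> 12 12 12
negate -> 12 12 -12
drop   -> 12 12
-      -> 0
negate -> 0
-5     -> 0 -5
-6     -> 0 -5 -6
drop   -> 0 -5
rot  — needs 3 operands, stack has 2 → underflow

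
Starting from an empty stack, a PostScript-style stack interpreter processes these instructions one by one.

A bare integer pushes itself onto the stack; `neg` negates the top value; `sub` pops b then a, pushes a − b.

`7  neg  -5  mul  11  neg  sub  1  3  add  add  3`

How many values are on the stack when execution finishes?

2

7   → 7
neg → -7
-5  → -7 -5
mul → 35
11  → 35 11
neg → 35 -11
sub → 46
1   → 46 1
3   → 46 1 3
add → 46 4
add → 50
3   → 50 3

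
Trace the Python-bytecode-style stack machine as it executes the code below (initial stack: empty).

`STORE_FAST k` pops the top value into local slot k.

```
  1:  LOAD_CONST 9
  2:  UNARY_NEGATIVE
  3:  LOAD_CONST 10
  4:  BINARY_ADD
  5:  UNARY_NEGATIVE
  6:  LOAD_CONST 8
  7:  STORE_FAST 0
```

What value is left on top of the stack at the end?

-1

LOAD_CONST 9   → 9
UNARY_NEGATIVE → -9
LOAD_CONST 10  → -9 10
BINARY_ADD     → 1
UNARY_NEGATIVE → -1
LOAD_CONST 8   → -1 8
STORE_FAST 0   → -1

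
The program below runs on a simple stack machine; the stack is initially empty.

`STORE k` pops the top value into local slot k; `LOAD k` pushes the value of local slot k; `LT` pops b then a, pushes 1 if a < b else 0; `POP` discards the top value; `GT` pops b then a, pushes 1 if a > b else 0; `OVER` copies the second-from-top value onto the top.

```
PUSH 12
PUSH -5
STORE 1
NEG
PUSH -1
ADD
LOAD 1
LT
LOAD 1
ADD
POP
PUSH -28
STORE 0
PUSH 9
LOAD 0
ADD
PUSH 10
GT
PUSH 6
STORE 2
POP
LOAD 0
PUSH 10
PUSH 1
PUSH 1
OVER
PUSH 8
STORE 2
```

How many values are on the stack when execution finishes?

PUSH 12  → [12]
PUSH -5  → [12, -5]
STORE 1  → [12]
NEG      → [-12]
PUSH -1  → [-12, -1]
ADD      → [-13]
LOAD 1   → [-13, -5]
LT       → [1]
LOAD 1   → [1, -5]
ADD      → [-4]
POP      → []
PUSH -28 → [-28]
STORE 0  → []
PUSH 9   → [9]
LOAD 0   → [9, -28]
ADD      → [-19]
PUSH 10  → [-19, 10]
GT       → [0]
PUSH 6   → [0, 6]
STORE 2  → [0]
POP      → []
LOAD 0   → [-28]
PUSH 10  → [-28, 10]
PUSH 1   → [-28, 10, 1]
PUSH 1   → [-28, 10, 1, 1]
OVER     → [-28, 10, 1, 1, 1]
PUSH 8   → [-28, 10, 1, 1, 1, 8]
STORE 2  → [-28, 10, 1, 1, 1]

5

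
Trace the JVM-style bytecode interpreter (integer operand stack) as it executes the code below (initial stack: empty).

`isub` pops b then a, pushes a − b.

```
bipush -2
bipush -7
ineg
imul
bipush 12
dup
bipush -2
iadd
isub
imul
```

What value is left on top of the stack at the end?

bipush -2 -> [-2]
bipush -7 -> [-2, -7]
ineg      -> [-2, 7]
imul      -> [-14]
bipush 12 -> [-14, 12]
dup       -> [-14, 12, 12]
bipush -2 -> [-14, 12, 12, -2]
iadd      -> [-14, 12, 10]
isub      -> [-14, 2]
imul      -> [-28]

-28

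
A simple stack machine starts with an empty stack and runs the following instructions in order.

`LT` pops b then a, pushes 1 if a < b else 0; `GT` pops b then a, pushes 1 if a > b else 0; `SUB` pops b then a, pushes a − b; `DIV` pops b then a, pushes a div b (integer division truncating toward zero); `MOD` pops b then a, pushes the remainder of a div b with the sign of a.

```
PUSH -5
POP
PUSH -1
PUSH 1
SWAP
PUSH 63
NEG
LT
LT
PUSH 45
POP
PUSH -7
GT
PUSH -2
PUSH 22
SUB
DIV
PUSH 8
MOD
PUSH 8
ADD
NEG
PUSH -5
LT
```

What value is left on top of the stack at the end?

PUSH -5 : [-5]
POP     : []
PUSH -1 : [-1]
PUSH 1  : [-1, 1]
SWAP    : [1, -1]
PUSH 63 : [1, -1, 63]
NEG     : [1, -1, -63]
LT      : [1, 0]
LT      : [0]
PUSH 45 : [0, 45]
POP     : [0]
PUSH -7 : [0, -7]
GT      : [1]
PUSH -2 : [1, -2]
PUSH 22 : [1, -2, 22]
SUB     : [1, -24]
DIV     : [0]
PUSH 8  : [0, 8]
MOD     : [0]
PUSH 8  : [0, 8]
ADD     : [8]
NEG     : [-8]
PUSH -5 : [-8, -5]
LT      : [1]

1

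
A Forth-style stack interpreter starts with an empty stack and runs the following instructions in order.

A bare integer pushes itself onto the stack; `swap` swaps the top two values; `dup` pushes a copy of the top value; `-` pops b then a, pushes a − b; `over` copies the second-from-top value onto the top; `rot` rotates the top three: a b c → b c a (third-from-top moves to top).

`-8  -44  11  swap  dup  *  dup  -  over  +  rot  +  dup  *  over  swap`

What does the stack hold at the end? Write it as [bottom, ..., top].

[11, 11, 9]

-8   : -8
-44  : -8 -44
11   : -8 -44 11
swap : -8 11 -44
dup  : -8 11 -44 -44
*    : -8 11 1936
dup  : -8 11 1936 1936
-    : -8 11 0
over : -8 11 0 11
+    : -8 11 11
rot  : 11 11 -8
+    : 11 3
dup  : 11 3 3
*    : 11 9
over : 11 9 11
swap : 11 11 9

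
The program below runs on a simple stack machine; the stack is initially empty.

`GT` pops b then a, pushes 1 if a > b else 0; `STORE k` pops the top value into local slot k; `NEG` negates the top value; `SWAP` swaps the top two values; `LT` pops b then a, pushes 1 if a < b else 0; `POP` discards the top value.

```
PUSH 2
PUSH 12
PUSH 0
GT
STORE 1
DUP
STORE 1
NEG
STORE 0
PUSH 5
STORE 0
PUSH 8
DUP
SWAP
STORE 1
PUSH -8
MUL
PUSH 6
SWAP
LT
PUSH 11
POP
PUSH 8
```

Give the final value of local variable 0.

5

PUSH 2  : 2
PUSH 12 : 2 12
PUSH 0  : 2 12 0
GT      : 2 1
STORE 1 : 2
DUP     : 2 2
STORE 1 : 2
NEG     : -2
STORE 0 : (empty)
PUSH 5  : 5
STORE 0 : (empty)
PUSH 8  : 8
DUP     : 8 8
SWAP    : 8 8
STORE 1 : 8
PUSH -8 : 8 -8
MUL     : -64
PUSH 6  : -64 6
SWAP    : 6 -64
LT      : 0
PUSH 11 : 0 11
POP     : 0
PUSH 8  : 0 8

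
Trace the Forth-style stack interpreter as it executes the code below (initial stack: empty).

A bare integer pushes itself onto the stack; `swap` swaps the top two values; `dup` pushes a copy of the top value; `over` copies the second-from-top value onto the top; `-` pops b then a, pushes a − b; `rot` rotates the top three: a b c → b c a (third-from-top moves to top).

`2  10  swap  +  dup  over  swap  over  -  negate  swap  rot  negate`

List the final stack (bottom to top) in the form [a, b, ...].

2      -> [2]
10     -> [2, 10]
swap   -> [10, 2]
+      -> [12]
dup    -> [12, 12]
over   -> [12, 12, 12]
swap   -> [12, 12, 12]
over   -> [12, 12, 12, 12]
-      -> [12, 12, 0]
negate -> [12, 12, 0]
swap   -> [12, 0, 12]
rot    -> [0, 12, 12]
negate -> [0, 12, -12]

[0, 12, -12]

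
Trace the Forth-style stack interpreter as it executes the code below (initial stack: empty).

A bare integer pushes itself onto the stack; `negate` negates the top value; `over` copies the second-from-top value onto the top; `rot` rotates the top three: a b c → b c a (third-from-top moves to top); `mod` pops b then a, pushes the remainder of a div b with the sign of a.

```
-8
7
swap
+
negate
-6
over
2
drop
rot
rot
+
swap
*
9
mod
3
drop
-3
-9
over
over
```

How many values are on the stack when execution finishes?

-8      -8
7       -8 7
swap    7 -8
+       -1
negate  1
-6      1 -6
over    1 -6 1
2       1 -6 1 2
drop    1 -6 1
rot     -6 1 1
rot     1 1 -6
+       1 -5
swap    -5 1
*       -5
9       -5 9
mod     -5
3       -5 3
drop    -5
-3      -5 -3
-9      -5 -3 -9
over    -5 -3 -9 -3
over    -5 -3 -9 -3 -9

5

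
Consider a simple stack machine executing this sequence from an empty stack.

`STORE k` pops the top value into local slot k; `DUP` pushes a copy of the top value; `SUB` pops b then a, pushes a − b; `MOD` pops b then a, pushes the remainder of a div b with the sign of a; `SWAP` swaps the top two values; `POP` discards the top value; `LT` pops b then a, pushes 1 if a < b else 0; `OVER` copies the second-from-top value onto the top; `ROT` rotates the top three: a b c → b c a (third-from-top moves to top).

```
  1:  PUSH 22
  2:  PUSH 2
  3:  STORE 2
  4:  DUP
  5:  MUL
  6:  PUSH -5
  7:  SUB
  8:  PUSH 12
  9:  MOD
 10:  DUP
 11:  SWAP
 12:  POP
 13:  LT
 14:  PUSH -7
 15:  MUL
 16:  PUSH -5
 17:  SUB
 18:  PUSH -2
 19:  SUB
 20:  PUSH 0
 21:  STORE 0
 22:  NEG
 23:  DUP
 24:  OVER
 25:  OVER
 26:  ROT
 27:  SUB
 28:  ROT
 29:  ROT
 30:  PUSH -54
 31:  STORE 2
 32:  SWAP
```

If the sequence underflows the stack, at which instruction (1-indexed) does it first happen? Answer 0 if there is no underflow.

PUSH 22  [22]
PUSH 2   [22, 2]
STORE 2  [22]
DUP      [22, 22]
MUL      [484]
PUSH -5  [484, -5]
SUB      [489]
PUSH 12  [489, 12]
MOD      [9]
DUP      [9, 9]
SWAP     [9, 9]
POP      [9]
LT  — needs 2 operands, stack has 1 → underflow

13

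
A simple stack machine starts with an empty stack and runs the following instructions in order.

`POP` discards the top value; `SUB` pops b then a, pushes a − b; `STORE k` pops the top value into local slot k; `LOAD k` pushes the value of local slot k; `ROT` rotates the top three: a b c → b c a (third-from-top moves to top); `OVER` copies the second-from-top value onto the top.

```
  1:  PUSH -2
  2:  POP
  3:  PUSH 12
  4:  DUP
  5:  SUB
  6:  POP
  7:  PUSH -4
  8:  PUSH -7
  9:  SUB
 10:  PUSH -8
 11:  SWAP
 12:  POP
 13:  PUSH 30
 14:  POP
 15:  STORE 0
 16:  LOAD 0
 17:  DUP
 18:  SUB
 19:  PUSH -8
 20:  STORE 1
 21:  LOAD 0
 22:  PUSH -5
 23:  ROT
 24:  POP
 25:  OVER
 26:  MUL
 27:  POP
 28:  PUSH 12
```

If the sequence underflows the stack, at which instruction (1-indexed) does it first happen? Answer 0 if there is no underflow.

PUSH -2  [-2]
POP      []
PUSH 12  [12]
DUP      [12, 12]
SUB      [0]
POP      []
PUSH -4  [-4]
PUSH -7  [-4, -7]
SUB      [3]
PUSH -8  [3, -8]
SWAP     [-8, 3]
POP      [-8]
PUSH 30  [-8, 30]
POP      [-8]
STORE 0  []
LOAD 0   [-8]
DUP      [-8, -8]
SUB      [0]
PUSH -8  [0, -8]
STORE 1  [0]
LOAD 0   [0, -8]
PUSH -5  [0, -8, -5]
ROT      [-8, -5, 0]
POP      [-8, -5]
OVER     [-8, -5, -8]
MUL      [-8, 40]
POP      [-8]
PUSH 12  [-8, 12]

0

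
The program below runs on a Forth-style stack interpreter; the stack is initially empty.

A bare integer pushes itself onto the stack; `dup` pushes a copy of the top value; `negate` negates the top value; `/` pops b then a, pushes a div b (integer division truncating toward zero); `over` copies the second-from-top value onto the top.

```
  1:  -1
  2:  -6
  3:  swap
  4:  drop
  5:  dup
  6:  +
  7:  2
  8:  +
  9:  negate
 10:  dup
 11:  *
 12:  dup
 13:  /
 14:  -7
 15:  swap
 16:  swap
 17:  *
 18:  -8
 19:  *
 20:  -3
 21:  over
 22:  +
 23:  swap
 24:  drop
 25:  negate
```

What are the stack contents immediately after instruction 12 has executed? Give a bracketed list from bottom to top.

[100, 100]

-1     : [-1]
-6     : [-1, -6]
swap   : [-6, -1]
drop   : [-6]
dup    : [-6, -6]
+      : [-12]
2      : [-12, 2]
+      : [-10]
negate : [10]
dup    : [10, 10]
*      : [100]
dup    : [100, 100]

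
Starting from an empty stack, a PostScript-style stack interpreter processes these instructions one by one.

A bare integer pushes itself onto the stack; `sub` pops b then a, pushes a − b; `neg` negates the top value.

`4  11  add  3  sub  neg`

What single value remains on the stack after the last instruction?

4   → 4
11  → 4 11
add → 15
3   → 15 3
sub → 12
neg → -12

-12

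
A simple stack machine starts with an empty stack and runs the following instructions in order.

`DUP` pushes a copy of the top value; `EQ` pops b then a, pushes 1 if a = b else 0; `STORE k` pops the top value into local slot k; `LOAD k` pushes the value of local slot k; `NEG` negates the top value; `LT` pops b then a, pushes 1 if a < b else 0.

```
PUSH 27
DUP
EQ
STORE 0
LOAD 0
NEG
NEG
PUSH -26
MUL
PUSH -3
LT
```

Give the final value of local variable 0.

PUSH 27   [27]
DUP       [27, 27]
EQ        [1]
STORE 0   []
LOAD 0    [1]
NEG       [-1]
NEG       [1]
PUSH -26  [1, -26]
MUL       [-26]
PUSH -3   [-26, -3]
LT        [1]

1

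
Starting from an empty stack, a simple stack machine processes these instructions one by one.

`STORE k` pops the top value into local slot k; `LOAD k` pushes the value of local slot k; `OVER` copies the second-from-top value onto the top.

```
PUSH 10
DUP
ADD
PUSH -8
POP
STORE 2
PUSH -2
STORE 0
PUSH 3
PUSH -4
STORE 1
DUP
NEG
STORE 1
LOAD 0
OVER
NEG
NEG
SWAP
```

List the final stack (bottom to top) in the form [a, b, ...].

[3, 3, -2]

PUSH 10 : [10]
DUP     : [10, 10]
ADD     : [20]
PUSH -8 : [20, -8]
POP     : [20]
STORE 2 : []
PUSH -2 : [-2]
STORE 0 : []
PUSH 3  : [3]
PUSH -4 : [3, -4]
STORE 1 : [3]
DUP     : [3, 3]
NEG     : [3, -3]
STORE 1 : [3]
LOAD 0  : [3, -2]
OVER    : [3, -2, 3]
NEG     : [3, -2, -3]
NEG     : [3, -2, 3]
SWAP    : [3, 3, -2]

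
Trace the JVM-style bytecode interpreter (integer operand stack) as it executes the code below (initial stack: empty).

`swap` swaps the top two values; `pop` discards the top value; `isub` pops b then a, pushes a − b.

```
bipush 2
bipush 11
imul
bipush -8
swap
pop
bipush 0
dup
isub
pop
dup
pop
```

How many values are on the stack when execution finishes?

bipush 2   2
bipush 11  2 11
imul       22
bipush -8  22 -8
swap       -8 22
pop        -8
bipush 0   -8 0
dup        -8 0 0
isub       -8 0
pop        -8
dup        -8 -8
pop        -8

1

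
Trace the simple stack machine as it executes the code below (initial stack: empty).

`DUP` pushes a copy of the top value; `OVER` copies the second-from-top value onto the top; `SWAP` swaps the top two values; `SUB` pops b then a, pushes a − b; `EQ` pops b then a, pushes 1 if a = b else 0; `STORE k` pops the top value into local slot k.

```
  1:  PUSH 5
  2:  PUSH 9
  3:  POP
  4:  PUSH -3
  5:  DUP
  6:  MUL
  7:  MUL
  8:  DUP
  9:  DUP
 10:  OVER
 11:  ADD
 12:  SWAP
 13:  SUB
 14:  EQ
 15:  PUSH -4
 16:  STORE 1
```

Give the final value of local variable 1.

PUSH 5   [5]
PUSH 9   [5, 9]
POP      [5]
PUSH -3  [5, -3]
DUP      [5, -3, -3]
MUL      [5, 9]
MUL      [45]
DUP      [45, 45]
DUP      [45, 45, 45]
OVER     [45, 45, 45, 45]
ADD      [45, 45, 90]
SWAP     [45, 90, 45]
SUB      [45, 45]
EQ       [1]
PUSH -4  [1, -4]
STORE 1  [1]

-4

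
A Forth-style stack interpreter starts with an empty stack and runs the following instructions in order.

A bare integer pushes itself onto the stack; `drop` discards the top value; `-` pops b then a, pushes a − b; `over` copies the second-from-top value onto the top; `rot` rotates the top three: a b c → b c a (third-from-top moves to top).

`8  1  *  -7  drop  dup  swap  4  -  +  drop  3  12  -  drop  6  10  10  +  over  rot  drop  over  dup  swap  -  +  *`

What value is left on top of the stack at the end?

8    -> [8]
1    -> [8, 1]
*    -> [8]
-7   -> [8, -7]
drop -> [8]
dup  -> [8, 8]
swap -> [8, 8]
4    -> [8, 8, 4]
-    -> [8, 4]
+    -> [12]
drop -> []
3    -> [3]
12   -> [3, 12]
-    -> [-9]
drop -> []
6    -> [6]
10   -> [6, 10]
10   -> [6, 10, 10]
+    -> [6, 20]
over -> [6, 20, 6]
rot  -> [20, 6, 6]
drop -> [20, 6]
over -> [20, 6, 20]
dup  -> [20, 6, 20, 20]
swap -> [20, 6, 20, 20]
-    -> [20, 6, 0]
+    -> [20, 6]
*    -> [120]

120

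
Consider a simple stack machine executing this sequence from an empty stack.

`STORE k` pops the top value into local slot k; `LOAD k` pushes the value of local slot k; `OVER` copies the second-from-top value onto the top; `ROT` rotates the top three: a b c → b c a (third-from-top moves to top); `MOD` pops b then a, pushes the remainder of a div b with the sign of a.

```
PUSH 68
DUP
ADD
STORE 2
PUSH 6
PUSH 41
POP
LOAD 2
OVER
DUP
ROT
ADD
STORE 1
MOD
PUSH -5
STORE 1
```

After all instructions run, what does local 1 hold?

-5

PUSH 68  68
DUP      68 68
ADD      136
STORE 2  (empty)
PUSH 6   6
PUSH 41  6 41
POP      6
LOAD 2   6 136
OVER     6 136 6
DUP      6 136 6 6
ROT      6 6 6 136
ADD      6 6 142
STORE 1  6 6
MOD      0
PUSH -5  0 -5
STORE 1  0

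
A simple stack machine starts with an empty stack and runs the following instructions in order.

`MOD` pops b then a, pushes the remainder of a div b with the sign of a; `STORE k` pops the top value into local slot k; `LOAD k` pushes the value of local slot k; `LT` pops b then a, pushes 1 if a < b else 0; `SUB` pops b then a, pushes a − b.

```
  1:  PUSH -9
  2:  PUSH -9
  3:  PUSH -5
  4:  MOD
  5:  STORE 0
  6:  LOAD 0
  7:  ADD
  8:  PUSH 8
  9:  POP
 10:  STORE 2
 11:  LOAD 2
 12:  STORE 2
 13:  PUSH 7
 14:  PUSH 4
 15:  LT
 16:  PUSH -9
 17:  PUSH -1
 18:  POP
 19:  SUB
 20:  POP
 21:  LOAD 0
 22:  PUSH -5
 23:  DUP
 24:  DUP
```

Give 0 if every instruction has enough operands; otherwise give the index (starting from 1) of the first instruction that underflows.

PUSH -9 -> -9
PUSH -9 -> -9 -9
PUSH -5 -> -9 -9 -5
MOD     -> -9 -4
STORE 0 -> -9
LOAD 0  -> -9 -4
ADD     -> -13
PUSH 8  -> -13 8
POP     -> -13
STORE 2 -> (empty)
LOAD 2  -> -13
STORE 2 -> (empty)
PUSH 7  -> 7
PUSH 4  -> 7 4
LT      -> 0
PUSH -9 -> 0 -9
PUSH -1 -> 0 -9 -1
POP     -> 0 -9
SUB     -> 9
POP     -> (empty)
LOAD 0  -> -4
PUSH -5 -> -4 -5
DUP     -> -4 -5 -5
DUP     -> -4 -5 -5 -5

0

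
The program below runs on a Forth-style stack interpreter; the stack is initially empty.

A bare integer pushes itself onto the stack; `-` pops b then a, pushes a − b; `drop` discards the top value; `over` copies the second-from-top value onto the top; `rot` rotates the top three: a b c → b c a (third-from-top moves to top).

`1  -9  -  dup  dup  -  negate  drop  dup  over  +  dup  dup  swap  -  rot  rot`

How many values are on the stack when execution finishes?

1       1
-9      1 -9
-       10
dup     10 10
dup     10 10 10
-       10 0
negate  10 0
drop    10
dup     10 10
over    10 10 10
+       10 20
dup     10 20 20
dup     10 20 20 20
swap    10 20 20 20
-       10 20 0
rot     20 0 10
rot     0 10 20

3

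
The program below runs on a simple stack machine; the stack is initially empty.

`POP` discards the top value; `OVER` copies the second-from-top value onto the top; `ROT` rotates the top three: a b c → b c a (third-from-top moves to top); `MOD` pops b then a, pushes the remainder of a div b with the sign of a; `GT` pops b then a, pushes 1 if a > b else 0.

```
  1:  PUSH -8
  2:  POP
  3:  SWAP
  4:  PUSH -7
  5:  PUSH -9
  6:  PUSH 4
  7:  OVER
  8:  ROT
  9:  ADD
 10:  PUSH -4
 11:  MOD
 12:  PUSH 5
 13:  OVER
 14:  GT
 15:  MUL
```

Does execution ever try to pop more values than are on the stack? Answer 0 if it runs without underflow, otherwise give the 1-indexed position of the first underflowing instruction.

PUSH -8 -> -8
POP     -> (empty)
SWAP  — needs 2 operands, stack has 0 → underflow

3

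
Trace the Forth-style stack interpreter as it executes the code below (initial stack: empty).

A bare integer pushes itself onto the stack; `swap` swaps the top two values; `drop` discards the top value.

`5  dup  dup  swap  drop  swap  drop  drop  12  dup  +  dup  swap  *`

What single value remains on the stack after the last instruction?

576

5    → 5
dup  → 5 5
dup  → 5 5 5
swap → 5 5 5
drop → 5 5
swap → 5 5
drop → 5
drop → (empty)
12   → 12
dup  → 12 12
+    → 24
dup  → 24 24
swap → 24 24
*    → 576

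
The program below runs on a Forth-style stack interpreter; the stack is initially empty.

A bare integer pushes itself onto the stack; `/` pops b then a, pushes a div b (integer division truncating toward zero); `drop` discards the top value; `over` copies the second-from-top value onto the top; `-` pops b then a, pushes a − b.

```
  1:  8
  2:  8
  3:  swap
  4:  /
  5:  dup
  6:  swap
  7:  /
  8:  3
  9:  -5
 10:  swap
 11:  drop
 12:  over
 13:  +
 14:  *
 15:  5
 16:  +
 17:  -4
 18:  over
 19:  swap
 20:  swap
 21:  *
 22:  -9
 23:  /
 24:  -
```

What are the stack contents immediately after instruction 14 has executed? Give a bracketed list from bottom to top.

[-4]

8     [8]
8     [8, 8]
swap  [8, 8]
/     [1]
dup   [1, 1]
swap  [1, 1]
/     [1]
3     [1, 3]
-5    [1, 3, -5]
swap  [1, -5, 3]
drop  [1, -5]
over  [1, -5, 1]
+     [1, -4]
*     [-4]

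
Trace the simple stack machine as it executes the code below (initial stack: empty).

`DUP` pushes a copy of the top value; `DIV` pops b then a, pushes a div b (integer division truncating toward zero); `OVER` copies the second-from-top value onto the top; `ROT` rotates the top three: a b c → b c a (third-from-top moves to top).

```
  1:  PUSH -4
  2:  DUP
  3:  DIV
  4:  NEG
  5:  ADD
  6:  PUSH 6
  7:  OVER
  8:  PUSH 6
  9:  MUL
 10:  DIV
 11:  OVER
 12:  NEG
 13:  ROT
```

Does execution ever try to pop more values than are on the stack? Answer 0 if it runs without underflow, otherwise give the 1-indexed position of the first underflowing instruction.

5

PUSH -4 : -4
DUP     : -4 -4
DIV     : 1
NEG     : -1
ADD  — needs 2 operands, stack has 1 → underflow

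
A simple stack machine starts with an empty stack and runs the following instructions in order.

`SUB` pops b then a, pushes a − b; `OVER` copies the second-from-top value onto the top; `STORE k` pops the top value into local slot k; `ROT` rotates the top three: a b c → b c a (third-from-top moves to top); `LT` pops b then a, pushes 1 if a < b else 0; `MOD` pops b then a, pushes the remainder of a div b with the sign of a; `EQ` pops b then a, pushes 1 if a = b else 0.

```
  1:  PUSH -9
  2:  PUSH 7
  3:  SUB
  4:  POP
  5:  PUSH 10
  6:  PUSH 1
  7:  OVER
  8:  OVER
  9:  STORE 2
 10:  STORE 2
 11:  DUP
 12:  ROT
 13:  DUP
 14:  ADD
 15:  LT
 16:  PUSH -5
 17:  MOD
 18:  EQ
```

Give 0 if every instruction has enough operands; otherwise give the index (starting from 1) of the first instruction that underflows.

0

PUSH -9 → -9
PUSH 7  → -9 7
SUB     → -16
POP     → (empty)
PUSH 10 → 10
PUSH 1  → 10 1
OVER    → 10 1 10
OVER    → 10 1 10 1
STORE 2 → 10 1 10
STORE 2 → 10 1
DUP     → 10 1 1
ROT     → 1 1 10
DUP     → 1 1 10 10
ADD     → 1 1 20
LT      → 1 1
PUSH -5 → 1 1 -5
MOD     → 1 1
EQ      → 1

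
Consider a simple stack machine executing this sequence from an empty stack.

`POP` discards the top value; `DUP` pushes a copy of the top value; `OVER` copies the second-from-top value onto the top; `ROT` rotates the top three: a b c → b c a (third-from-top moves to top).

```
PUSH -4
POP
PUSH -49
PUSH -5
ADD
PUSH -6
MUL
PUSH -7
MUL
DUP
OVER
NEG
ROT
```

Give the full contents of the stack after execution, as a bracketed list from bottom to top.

PUSH -4   [-4]
POP       []
PUSH -49  [-49]
PUSH -5   [-49, -5]
ADD       [-54]
PUSH -6   [-54, -6]
MUL       [324]
PUSH -7   [324, -7]
MUL       [-2268]
DUP       [-2268, -2268]
OVER      [-2268, -2268, -2268]
NEG       [-2268, -2268, 2268]
ROT       [-2268, 2268, -2268]

[-2268, 2268, -2268]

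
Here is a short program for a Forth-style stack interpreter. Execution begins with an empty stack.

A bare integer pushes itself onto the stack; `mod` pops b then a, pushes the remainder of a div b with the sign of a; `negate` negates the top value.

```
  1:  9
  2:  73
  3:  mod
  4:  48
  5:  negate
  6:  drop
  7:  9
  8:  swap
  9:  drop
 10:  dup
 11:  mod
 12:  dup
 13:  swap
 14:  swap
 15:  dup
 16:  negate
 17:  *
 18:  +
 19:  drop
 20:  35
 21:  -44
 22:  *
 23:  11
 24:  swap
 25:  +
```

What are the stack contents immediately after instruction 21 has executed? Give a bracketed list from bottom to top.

[35, -44]

9      → [9]
73     → [9, 73]
mod    → [9]
48     → [9, 48]
negate → [9, -48]
drop   → [9]
9      → [9, 9]
swap   → [9, 9]
drop   → [9]
dup    → [9, 9]
mod    → [0]
dup    → [0, 0]
swap   → [0, 0]
swap   → [0, 0]
dup    → [0, 0, 0]
negate → [0, 0, 0]
*      → [0, 0]
+      → [0]
drop   → []
35     → [35]
-44    → [35, -44]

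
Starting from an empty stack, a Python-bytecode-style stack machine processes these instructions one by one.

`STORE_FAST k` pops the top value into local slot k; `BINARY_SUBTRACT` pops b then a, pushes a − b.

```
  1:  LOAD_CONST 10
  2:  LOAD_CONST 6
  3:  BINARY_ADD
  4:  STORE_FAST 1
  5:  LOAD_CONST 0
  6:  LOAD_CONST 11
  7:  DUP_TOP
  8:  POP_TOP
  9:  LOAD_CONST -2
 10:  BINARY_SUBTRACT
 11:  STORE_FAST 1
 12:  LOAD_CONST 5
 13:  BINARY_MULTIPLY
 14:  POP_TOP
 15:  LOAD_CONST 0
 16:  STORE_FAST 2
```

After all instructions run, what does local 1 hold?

13

LOAD_CONST 10   -> [10]
LOAD_CONST 6    -> [10, 6]
BINARY_ADD      -> [16]
STORE_FAST 1    -> []
LOAD_CONST 0    -> [0]
LOAD_CONST 11   -> [0, 11]
DUP_TOP         -> [0, 11, 11]
POP_TOP         -> [0, 11]
LOAD_CONST -2   -> [0, 11, -2]
BINARY_SUBTRACT -> [0, 13]
STORE_FAST 1    -> [0]
LOAD_CONST 5    -> [0, 5]
BINARY_MULTIPLY -> [0]
POP_TOP         -> []
LOAD_CONST 0    -> [0]
STORE_FAST 2    -> []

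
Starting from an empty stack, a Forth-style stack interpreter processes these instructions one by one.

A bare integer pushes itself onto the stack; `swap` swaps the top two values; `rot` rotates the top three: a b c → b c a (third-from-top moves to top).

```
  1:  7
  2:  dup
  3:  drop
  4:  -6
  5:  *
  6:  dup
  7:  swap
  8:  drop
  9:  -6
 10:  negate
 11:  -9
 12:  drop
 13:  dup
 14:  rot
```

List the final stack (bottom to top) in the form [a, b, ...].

[6, 6, -42]

7      → 7
dup    → 7 7
drop   → 7
-6     → 7 -6
*      → -42
dup    → -42 -42
swap   → -42 -42
drop   → -42
-6     → -42 -6
negate → -42 6
-9     → -42 6 -9
drop   → -42 6
dup    → -42 6 6
rot    → 6 6 -42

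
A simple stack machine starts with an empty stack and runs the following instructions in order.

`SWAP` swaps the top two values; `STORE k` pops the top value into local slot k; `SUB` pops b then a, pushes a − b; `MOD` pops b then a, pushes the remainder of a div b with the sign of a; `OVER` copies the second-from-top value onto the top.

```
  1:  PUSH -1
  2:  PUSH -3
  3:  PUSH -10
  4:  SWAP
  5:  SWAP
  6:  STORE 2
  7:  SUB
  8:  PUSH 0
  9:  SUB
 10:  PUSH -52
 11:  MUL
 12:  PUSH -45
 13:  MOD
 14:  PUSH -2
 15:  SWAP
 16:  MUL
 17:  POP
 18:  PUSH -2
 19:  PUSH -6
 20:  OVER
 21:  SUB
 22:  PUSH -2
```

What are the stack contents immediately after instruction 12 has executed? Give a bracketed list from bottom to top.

[-104, -45]

PUSH -1  -> [-1]
PUSH -3  -> [-1, -3]
PUSH -10 -> [-1, -3, -10]
SWAP     -> [-1, -10, -3]
SWAP     -> [-1, -3, -10]
STORE 2  -> [-1, -3]
SUB      -> [2]
PUSH 0   -> [2, 0]
SUB      -> [2]
PUSH -52 -> [2, -52]
MUL      -> [-104]
PUSH -45 -> [-104, -45]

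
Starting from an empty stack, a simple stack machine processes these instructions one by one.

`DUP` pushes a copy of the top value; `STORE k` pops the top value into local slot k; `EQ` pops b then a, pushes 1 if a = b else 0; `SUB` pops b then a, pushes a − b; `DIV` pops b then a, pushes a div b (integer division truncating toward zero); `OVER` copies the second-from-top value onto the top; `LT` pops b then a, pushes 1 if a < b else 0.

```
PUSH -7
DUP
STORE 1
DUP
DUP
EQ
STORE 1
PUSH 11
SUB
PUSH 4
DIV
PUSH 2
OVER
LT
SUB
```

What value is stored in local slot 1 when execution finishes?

1

PUSH -7  [-7]
DUP      [-7, -7]
STORE 1  [-7]
DUP      [-7, -7]
DUP      [-7, -7, -7]
EQ       [-7, 1]
STORE 1  [-7]
PUSH 11  [-7, 11]
SUB      [-18]
PUSH 4   [-18, 4]
DIV      [-4]
PUSH 2   [-4, 2]
OVER     [-4, 2, -4]
LT       [-4, 0]
SUB      [-4]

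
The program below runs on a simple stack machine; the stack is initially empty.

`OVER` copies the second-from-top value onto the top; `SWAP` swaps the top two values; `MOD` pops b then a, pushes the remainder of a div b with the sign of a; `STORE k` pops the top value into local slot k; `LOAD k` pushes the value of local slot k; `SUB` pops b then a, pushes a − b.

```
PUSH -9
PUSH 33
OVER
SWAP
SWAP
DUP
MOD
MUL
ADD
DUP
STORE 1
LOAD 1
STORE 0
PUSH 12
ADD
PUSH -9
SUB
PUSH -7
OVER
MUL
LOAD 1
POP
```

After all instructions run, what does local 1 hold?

-9

PUSH -9  [-9]
PUSH 33  [-9, 33]
OVER     [-9, 33, -9]
SWAP     [-9, -9, 33]
SWAP     [-9, 33, -9]
DUP      [-9, 33, -9, -9]
MOD      [-9, 33, 0]
MUL      [-9, 0]
ADD      [-9]
DUP      [-9, -9]
STORE 1  [-9]
LOAD 1   [-9, -9]
STORE 0  [-9]
PUSH 12  [-9, 12]
ADD      [3]
PUSH -9  [3, -9]
SUB      [12]
PUSH -7  [12, -7]
OVER     [12, -7, 12]
MUL      [12, -84]
LOAD 1   [12, -84, -9]
POP      [12, -84]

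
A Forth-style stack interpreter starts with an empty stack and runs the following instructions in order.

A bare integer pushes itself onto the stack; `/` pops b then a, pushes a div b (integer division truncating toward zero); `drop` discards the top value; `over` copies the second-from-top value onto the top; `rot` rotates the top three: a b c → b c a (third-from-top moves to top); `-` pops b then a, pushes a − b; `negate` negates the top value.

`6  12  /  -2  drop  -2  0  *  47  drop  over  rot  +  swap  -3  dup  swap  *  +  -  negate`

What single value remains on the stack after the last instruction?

6      : [6]
12     : [6, 12]
/      : [0]
-2     : [0, -2]
drop   : [0]
-2     : [0, -2]
0      : [0, -2, 0]
*      : [0, 0]
47     : [0, 0, 47]
drop   : [0, 0]
over   : [0, 0, 0]
rot    : [0, 0, 0]
+      : [0, 0]
swap   : [0, 0]
-3     : [0, 0, -3]
dup    : [0, 0, -3, -3]
swap   : [0, 0, -3, -3]
*      : [0, 0, 9]
+      : [0, 9]
-      : [-9]
negate : [9]

9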